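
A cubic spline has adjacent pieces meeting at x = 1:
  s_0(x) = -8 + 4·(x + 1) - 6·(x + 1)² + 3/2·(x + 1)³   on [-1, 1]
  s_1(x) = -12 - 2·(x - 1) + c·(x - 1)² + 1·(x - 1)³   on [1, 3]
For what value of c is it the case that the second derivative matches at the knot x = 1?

s_0''(x) = -12 + 9·(x + 1), so s_0''(1) = 6. On the right, s_1''(1) = 2c, so c = 3.

3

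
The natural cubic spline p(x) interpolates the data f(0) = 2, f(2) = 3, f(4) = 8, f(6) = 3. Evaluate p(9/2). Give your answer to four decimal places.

7.7125

Let M_i = p''(x_i). Step sizes h_i = 2, 2, 2; slopes of the chords Δ_i = (y_(i+1) - y_i)/h_i = 1/2, 5/2, -5/2.
  2·M_0 + 8·M_1 + 2·M_2 = 6(Δ_1 - Δ_0) = 12
  2·M_1 + 8·M_2 + 2·M_3 = 6(Δ_2 - Δ_1) = -30
Natural end conditions: M_0 = M_3 = 0.
Hence M_0 = 0, M_1 = 13/5, M_2 = -22/5, M_3 = 0.
On [4, 6], p(x) = 8 + 13/30·(x - 4) - 11/5·(x - 4)² + 11/30·(x - 4)³.
With (x - 4) = 1/2: p(9/2) = 617/80.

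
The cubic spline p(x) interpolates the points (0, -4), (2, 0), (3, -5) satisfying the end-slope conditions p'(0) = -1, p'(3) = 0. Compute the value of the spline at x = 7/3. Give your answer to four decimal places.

Write M_i for p''(x_i). With h_i = 2, 1 and divided differences Δ_i = 2, -5, the continuity of p' gives the tridiagonal system
  2·M_0 + 6·M_1 + 1·M_2 = 6(Δ_1 - Δ_0) = -42
Clamped end conditions give two more equations: 2h_0·M_0 + h_0·M_1 = 6(Δ_0 - p'(0)) = 18 and h_1·M_1 + 2h_1·M_2 = 6(p'(3) - Δ_1) = 30.
Solving the tridiagonal system: M_0 = 71/6, M_1 = -44/3, M_2 = 67/3.
On [2, 3], p(x) = 0 - 23/6·(x - 2) - 22/3·(x - 2)² + 37/6·(x - 2)³.
With (x - 2) = 1/3: p(7/3) = -151/81.

-1.8642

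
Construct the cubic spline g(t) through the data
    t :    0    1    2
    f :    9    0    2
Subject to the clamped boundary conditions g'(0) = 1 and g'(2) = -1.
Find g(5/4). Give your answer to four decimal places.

-0.3789

With m_i denoting the second derivative at x_i, h_i = 1, 1, and Δ_i = (y_(i+1) − y_i)/h_i = -9, 2:
  1·m_0 + 4·m_1 + 1·m_2 = 6(Δ_1 - Δ_0) = 66
Clamped end conditions give two more equations: 2h_0·m_0 + h_0·m_1 = 6(Δ_0 - g'(0)) = -60 and h_1·m_1 + 2h_1·m_2 = 6(g'(2) - Δ_1) = -18.
Solving the tridiagonal system: m_0 = -95/2, m_1 = 35, m_2 = -53/2.
On [1, 2], g(t) = 0 - 21/4·(t - 1) + 35/2·(t - 1)² - 41/4·(t - 1)³.
With (t - 1) = 1/4: g(5/4) = -97/256.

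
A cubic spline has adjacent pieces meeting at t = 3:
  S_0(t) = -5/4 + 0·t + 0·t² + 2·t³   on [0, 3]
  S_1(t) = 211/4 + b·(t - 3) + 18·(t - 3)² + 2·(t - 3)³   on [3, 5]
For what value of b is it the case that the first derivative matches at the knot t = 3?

S_0'(t) = 0 + 0·t + 6·t², so S_0'(3) = 54. On the right, S_1'(3) = b, so b = 54.

54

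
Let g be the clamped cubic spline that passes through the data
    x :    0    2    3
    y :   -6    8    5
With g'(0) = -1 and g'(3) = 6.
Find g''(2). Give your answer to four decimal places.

With m_i denoting the second derivative at x_i, h_i = 2, 1, and Δ_i = (y_(i+1) − y_i)/h_i = 7, -3:
  2·m_0 + 6·m_1 + 1·m_2 = 6(Δ_1 - Δ_0) = -60
Clamped end conditions give two more equations: 2h_0·m_0 + h_0·m_1 = 6(Δ_0 - g'(0)) = 48 and h_1·m_1 + 2h_1·m_2 = 6(g'(3) - Δ_1) = 54.
Solving: m_0 = 73/3, m_1 = -74/3, m_2 = 118/3.

-24.6667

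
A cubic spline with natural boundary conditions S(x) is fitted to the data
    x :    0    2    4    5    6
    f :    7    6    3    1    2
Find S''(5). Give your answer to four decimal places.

4.7857

Write M_i for S''(x_i). With h_i = 2, 2, 1, 1 and divided differences Δ_i = -1/2, -3/2, -2, 1, the continuity of S' gives the tridiagonal system
  2·M_0 + 8·M_1 + 2·M_2 = 6(Δ_1 - Δ_0) = -6
  2·M_1 + 6·M_2 + 1·M_3 = 6(Δ_2 - Δ_1) = -3
  1·M_2 + 4·M_3 + 1·M_4 = 6(Δ_3 - Δ_2) = 18
Natural end conditions: M_0 = M_4 = 0.
Hence M_0 = 0, M_1 = -13/28, M_2 = -8/7, M_3 = 67/14, M_4 = 0.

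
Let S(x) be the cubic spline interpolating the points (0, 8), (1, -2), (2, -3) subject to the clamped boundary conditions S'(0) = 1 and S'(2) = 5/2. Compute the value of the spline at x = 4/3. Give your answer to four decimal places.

-3.7963

Write M_i for S''(x_i). With h_i = 1, 1 and divided differences Δ_i = -10, -1, the continuity of S' gives the tridiagonal system
  1·M_0 + 4·M_1 + 1·M_2 = 6(Δ_1 - Δ_0) = 54
Clamped end conditions give two more equations: 2h_0·M_0 + h_0·M_1 = 6(Δ_0 - S'(0)) = -66 and h_1·M_1 + 2h_1·M_2 = 6(S'(2) - Δ_1) = 21.
Hence M_0 = -183/4, M_1 = 51/2, M_2 = -9/4.
On [1, 2], S(x) = -2 - 73/8·(x - 1) + 51/4·(x - 1)² - 37/8·(x - 1)³.
With (x - 1) = 1/3: S(4/3) = -205/54.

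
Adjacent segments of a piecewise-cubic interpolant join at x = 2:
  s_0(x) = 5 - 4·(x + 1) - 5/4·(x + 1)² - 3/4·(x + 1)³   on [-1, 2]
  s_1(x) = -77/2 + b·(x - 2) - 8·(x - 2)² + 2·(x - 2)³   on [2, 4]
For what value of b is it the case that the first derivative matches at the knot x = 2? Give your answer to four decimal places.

s_0'(x) = -4 - 5/2·(x + 1) - 9/4·(x + 1)², so s_0'(2) = -127/4. On the right, s_1'(2) = b, so b = -127/4.

-31.7500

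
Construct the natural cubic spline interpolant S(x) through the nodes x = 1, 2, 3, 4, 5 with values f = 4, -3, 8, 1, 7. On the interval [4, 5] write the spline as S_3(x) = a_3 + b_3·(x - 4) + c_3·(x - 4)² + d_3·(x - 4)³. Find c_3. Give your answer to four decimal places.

Let m_i = S''(x_i). Step sizes h_i = 1, 1, 1, 1; slopes of the chords Δ_i = (y_(i+1) - y_i)/h_i = -7, 11, -7, 6.
  1·m_0 + 4·m_1 + 1·m_2 = 6(Δ_1 - Δ_0) = 108
  1·m_1 + 4·m_2 + 1·m_3 = 6(Δ_2 - Δ_1) = -108
  1·m_2 + 4·m_3 + 1·m_4 = 6(Δ_3 - Δ_2) = 78
Natural end conditions: m_0 = m_4 = 0.
Forward elimination and back-substitution give m_0 = 0, m_1 = 1065/28, m_2 = -309/7, m_3 = 855/28, m_4 = 0.
On [4, 5], with S_3(x) = a_3 + b_3·(x - 4) + c_3·(x - 4)² + d_3·(x - 4)³: c_3 = m_3/2 = 855/56, d_3 = (m_4 - m_3)/(6h_3) = -285/56, b_3 = Δ_3 - h_3(2m_3 + m_4)/6 = -117/28.

15.2679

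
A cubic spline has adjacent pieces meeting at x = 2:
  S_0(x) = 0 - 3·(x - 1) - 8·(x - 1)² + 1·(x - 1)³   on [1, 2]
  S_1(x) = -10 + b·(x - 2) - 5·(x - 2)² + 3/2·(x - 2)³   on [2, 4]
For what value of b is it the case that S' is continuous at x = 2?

S_0'(x) = -3 - 16·(x - 1) + 3·(x - 1)², so S_0'(2) = -16. On the right, S_1'(2) = b, so b = -16.

-16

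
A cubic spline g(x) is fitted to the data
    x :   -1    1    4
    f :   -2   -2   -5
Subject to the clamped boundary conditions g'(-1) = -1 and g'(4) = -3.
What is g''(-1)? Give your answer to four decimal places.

1.7000

With m_i denoting the second derivative at x_i, h_i = 2, 3, and Δ_i = (y_(i+1) − y_i)/h_i = 0, -1:
  2·m_0 + 10·m_1 + 3·m_2 = 6(Δ_1 - Δ_0) = -6
Clamped end conditions give two more equations: 2h_0·m_0 + h_0·m_1 = 6(Δ_0 - g'(-1)) = 6 and h_1·m_1 + 2h_1·m_2 = 6(g'(4) - Δ_1) = -12.
Solving: m_0 = 17/10, m_1 = -2/5, m_2 = -9/5.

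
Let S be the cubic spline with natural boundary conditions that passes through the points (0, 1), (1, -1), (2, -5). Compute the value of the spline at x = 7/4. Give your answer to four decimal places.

Let m_i = S''(x_i). Step sizes h_i = 1, 1; slopes of the chords Δ_i = (y_(i+1) - y_i)/h_i = -2, -4.
  1·m_0 + 4·m_1 + 1·m_2 = 6(Δ_1 - Δ_0) = -12
Natural end conditions: m_0 = m_2 = 0.
Forward elimination and back-substitution give m_0 = 0, m_1 = -3, m_2 = 0.
On [1, 2], S(x) = -1 - 3·(x - 1) - 3/2·(x - 1)² + 1/2·(x - 1)³.
With (x - 1) = 3/4: S(7/4) = -497/128.

-3.8828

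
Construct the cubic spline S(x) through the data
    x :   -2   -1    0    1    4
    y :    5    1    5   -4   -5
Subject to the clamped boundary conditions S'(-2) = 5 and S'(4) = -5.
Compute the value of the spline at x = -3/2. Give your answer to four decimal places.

3.7431

Let m_i = S''(x_i). Step sizes h_i = 1, 1, 1, 3; slopes of the chords Δ_i = (y_(i+1) - y_i)/h_i = -4, 4, -9, -1/3.
  1·m_0 + 4·m_1 + 1·m_2 = 6(Δ_1 - Δ_0) = 48
  1·m_1 + 4·m_2 + 1·m_3 = 6(Δ_2 - Δ_1) = -78
  1·m_2 + 8·m_3 + 3·m_4 = 6(Δ_3 - Δ_2) = 52
Clamped end conditions give two more equations: 2h_0·m_0 + h_0·m_1 = 6(Δ_0 - S'(-2)) = -54 and h_3·m_3 + 2h_3·m_4 = 6(S'(4) - Δ_3) = -28.
Solving the tridiagonal system: m_0 = -379/9, m_1 = 272/9, m_2 = -277/9, m_3 = 134/9, m_4 = -109/9.
On [-2, -1], S(x) = 5 + 5·(x + 2) - 379/18·(x + 2)² + 217/18·(x + 2)³.
With (x + 2) = 1/2: S(-3/2) = 539/144.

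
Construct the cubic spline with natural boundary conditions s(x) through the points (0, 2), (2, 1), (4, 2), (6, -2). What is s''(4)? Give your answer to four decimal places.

Write σ_i for s''(x_i). With h_i = 2, 2, 2 and divided differences Δ_i = -1/2, 1/2, -2, the continuity of s' gives the tridiagonal system
  2·σ_0 + 8·σ_1 + 2·σ_2 = 6(Δ_1 - Δ_0) = 6
  2·σ_1 + 8·σ_2 + 2·σ_3 = 6(Δ_2 - Δ_1) = -15
Natural end conditions: σ_0 = σ_3 = 0.
Hence σ_0 = 0, σ_1 = 13/10, σ_2 = -11/5, σ_3 = 0.

-2.2000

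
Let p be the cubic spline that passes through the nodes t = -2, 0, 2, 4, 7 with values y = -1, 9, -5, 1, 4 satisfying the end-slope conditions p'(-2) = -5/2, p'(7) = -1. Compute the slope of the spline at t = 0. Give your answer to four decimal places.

Put M_i = p'' at the i-th knot. Here h = (2, 2, 2, 3) and Δ = (5, -7, 3, 1), so the interior equations h_(i-1)·M_(i-1) + 2(h_(i-1)+h_i)·M_i + h_i·M_(i+1) = 6(Δ_i − Δ_(i-1)) read
  2·M_0 + 8·M_1 + 2·M_2 = 6(Δ_1 - Δ_0) = -72
  2·M_1 + 8·M_2 + 2·M_3 = 6(Δ_2 - Δ_1) = 60
  2·M_2 + 10·M_3 + 3·M_4 = 6(Δ_3 - Δ_2) = -12
Clamped end conditions give two more equations: 2h_0·M_0 + h_0·M_1 = 6(Δ_0 - p'(-2)) = 45 and h_3·M_3 + 2h_3·M_4 = 6(p'(7) - Δ_3) = -12.
Solving: M_0 = 1823/92, M_1 = -394/23, M_2 = 1169/92, M_3 = -85/23, M_4 = -7/46.
On [0, 2], p'(t) = b_1 + 2c_1·t + 3d_1·t² with b_1 = Δ_1 - h_1(2M_1 + M_2)/6 = 17/92, c_1 = M_1/2 = -197/23, d_1 = (M_2 - M_1)/(6h_1) = 915/368. So p'(0) = 17/92.

0.1848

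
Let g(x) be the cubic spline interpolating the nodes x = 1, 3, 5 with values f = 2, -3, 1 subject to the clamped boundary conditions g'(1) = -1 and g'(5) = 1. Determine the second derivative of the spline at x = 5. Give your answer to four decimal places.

-4.3750

Put M_i = g'' at the i-th knot. Here h = (2, 2) and Δ = (-5/2, 2), so the interior equations h_(i-1)·M_(i-1) + 2(h_(i-1)+h_i)·M_i + h_i·M_(i+1) = 6(Δ_i − Δ_(i-1)) read
  2·M_0 + 8·M_1 + 2·M_2 = 6(Δ_1 - Δ_0) = 27
Clamped end conditions give two more equations: 2h_0·M_0 + h_0·M_1 = 6(Δ_0 - g'(1)) = -9 and h_1·M_1 + 2h_1·M_2 = 6(g'(5) - Δ_1) = -6.
Solving: M_0 = -41/8, M_1 = 23/4, M_2 = -35/8.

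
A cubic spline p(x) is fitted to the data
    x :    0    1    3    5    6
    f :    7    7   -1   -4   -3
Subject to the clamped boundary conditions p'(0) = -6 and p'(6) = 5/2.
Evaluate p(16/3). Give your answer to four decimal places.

Let σ_i = p''(x_i). Step sizes h_i = 1, 2, 2, 1; slopes of the chords Δ_i = (y_(i+1) - y_i)/h_i = 0, -4, -3/2, 1.
  1·σ_0 + 6·σ_1 + 2·σ_2 = 6(Δ_1 - Δ_0) = -24
  2·σ_1 + 8·σ_2 + 2·σ_3 = 6(Δ_2 - Δ_1) = 15
  2·σ_2 + 6·σ_3 + 1·σ_4 = 6(Δ_3 - Δ_2) = 15
Clamped end conditions give two more equations: 2h_0·σ_0 + h_0·σ_1 = 6(Δ_0 - p'(0)) = 36 and h_3·σ_3 + 2h_3·σ_4 = 6(p'(6) - Δ_3) = 9.
Solving: σ_0 = 2977/132, σ_1 = -601/66, σ_2 = 97/24, σ_3 = 29/66, σ_4 = 565/132.
On [5, 6], p(x) = -4 + 37/264·(x - 5) + 29/132·(x - 5)² + 169/264·(x - 5)³.
With (x - 5) = 1/3: p(16/3) = -6959/1782.

-3.9052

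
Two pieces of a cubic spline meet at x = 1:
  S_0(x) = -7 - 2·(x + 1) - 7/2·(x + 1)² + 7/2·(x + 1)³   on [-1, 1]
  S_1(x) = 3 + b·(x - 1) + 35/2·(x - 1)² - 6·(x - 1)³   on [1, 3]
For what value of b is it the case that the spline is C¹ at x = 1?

S_0'(x) = -2 - 7·(x + 1) + 21/2·(x + 1)², so S_0'(1) = 26. On the right, S_1'(1) = b, so b = 26.

26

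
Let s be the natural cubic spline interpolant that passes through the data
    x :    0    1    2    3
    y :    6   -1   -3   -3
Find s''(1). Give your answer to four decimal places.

7.2000

Let σ_i = s''(x_i). Step sizes h_i = 1, 1, 1; slopes of the chords Δ_i = (y_(i+1) - y_i)/h_i = -7, -2, 0.
  1·σ_0 + 4·σ_1 + 1·σ_2 = 6(Δ_1 - Δ_0) = 30
  1·σ_1 + 4·σ_2 + 1·σ_3 = 6(Δ_2 - Δ_1) = 12
Natural end conditions: σ_0 = σ_3 = 0.
Hence σ_0 = 0, σ_1 = 36/5, σ_2 = 6/5, σ_3 = 0.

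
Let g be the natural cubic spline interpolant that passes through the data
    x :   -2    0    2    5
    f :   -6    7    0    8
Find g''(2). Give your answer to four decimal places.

With σ_i denoting the second derivative at x_i, h_i = 2, 2, 3, and Δ_i = (y_(i+1) − y_i)/h_i = 13/2, -7/2, 8/3:
  2·σ_0 + 8·σ_1 + 2·σ_2 = 6(Δ_1 - Δ_0) = -60
  2·σ_1 + 10·σ_2 + 3·σ_3 = 6(Δ_2 - Δ_1) = 37
Natural end conditions: σ_0 = σ_3 = 0.
Solving: σ_0 = 0, σ_1 = -337/38, σ_2 = 104/19, σ_3 = 0.

5.4737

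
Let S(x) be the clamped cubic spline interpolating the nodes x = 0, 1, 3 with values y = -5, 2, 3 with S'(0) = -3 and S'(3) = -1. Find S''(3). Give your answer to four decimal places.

Let M_i = S''(x_i). Step sizes h_i = 1, 2; slopes of the chords Δ_i = (y_(i+1) - y_i)/h_i = 7, 1/2.
  1·M_0 + 6·M_1 + 2·M_2 = 6(Δ_1 - Δ_0) = -39
Clamped end conditions give two more equations: 2h_0·M_0 + h_0·M_1 = 6(Δ_0 - S'(0)) = 60 and h_1·M_1 + 2h_1·M_2 = 6(S'(3) - Δ_1) = -9.
Solving the tridiagonal system: M_0 = 223/6, M_1 = -43/3, M_2 = 59/12.

4.9167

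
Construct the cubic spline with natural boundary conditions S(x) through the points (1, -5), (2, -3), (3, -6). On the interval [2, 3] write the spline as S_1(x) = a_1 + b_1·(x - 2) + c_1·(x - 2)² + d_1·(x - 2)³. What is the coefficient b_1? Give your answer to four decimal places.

Write M_i for S''(x_i). With h_i = 1, 1 and divided differences Δ_i = 2, -3, the continuity of S' gives the tridiagonal system
  1·M_0 + 4·M_1 + 1·M_2 = 6(Δ_1 - Δ_0) = -30
Natural end conditions: M_0 = M_2 = 0.
Forward elimination and back-substitution give M_0 = 0, M_1 = -15/2, M_2 = 0.
On [2, 3], with S_1(x) = a_1 + b_1·(x - 2) + c_1·(x - 2)² + d_1·(x - 2)³: c_1 = M_1/2 = -15/4, d_1 = (M_2 - M_1)/(6h_1) = 5/4, b_1 = Δ_1 - h_1(2M_1 + M_2)/6 = -1/2.

-0.5000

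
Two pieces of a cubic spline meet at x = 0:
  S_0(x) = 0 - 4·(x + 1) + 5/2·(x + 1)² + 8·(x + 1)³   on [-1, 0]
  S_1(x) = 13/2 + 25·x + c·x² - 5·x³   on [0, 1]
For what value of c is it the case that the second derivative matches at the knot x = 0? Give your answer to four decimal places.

26.5000

S_0''(x) = 5 + 48·(x + 1), so S_0''(0) = 53. On the right, S_1''(0) = 2c, so c = 53/2.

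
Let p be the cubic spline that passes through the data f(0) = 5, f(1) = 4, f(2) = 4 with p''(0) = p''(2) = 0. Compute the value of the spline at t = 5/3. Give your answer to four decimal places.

3.9259

With m_i denoting the second derivative at x_i, h_i = 1, 1, and Δ_i = (y_(i+1) − y_i)/h_i = -1, 0:
  1·m_0 + 4·m_1 + 1·m_2 = 6(Δ_1 - Δ_0) = 6
Natural end conditions: m_0 = m_2 = 0.
Solving the tridiagonal system: m_0 = 0, m_1 = 3/2, m_2 = 0.
On [1, 2], p(t) = 4 - 1/2·(t - 1) + 3/4·(t - 1)² - 1/4·(t - 1)³.
With (t - 1) = 2/3: p(5/3) = 106/27.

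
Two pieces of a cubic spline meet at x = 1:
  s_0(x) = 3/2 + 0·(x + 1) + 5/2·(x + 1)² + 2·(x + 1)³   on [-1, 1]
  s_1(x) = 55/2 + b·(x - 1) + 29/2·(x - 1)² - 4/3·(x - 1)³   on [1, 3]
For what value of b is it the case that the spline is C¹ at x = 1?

34

s_0'(x) = 0 + 5·(x + 1) + 6·(x + 1)², so s_0'(1) = 34. On the right, s_1'(1) = b, so b = 34.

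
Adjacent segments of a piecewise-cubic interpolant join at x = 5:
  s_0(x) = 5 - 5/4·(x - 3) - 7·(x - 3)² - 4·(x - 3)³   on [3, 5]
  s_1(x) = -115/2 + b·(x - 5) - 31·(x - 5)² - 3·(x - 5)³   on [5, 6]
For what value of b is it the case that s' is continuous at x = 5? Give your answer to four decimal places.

s_0'(x) = -5/4 - 14·(x - 3) - 12·(x - 3)², so s_0'(5) = -309/4. On the right, s_1'(5) = b, so b = -309/4.

-77.2500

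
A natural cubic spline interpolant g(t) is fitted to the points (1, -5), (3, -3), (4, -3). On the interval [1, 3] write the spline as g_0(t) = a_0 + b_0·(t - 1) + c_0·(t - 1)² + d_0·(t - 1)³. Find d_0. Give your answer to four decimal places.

Write m_i for g''(x_i). With h_i = 2, 1 and divided differences Δ_i = 1, 0, the continuity of g' gives the tridiagonal system
  2·m_0 + 6·m_1 + 1·m_2 = 6(Δ_1 - Δ_0) = -6
Natural end conditions: m_0 = m_2 = 0.
Hence m_0 = 0, m_1 = -1, m_2 = 0.
On [1, 3], with g_0(t) = a_0 + b_0·(t - 1) + c_0·(t - 1)² + d_0·(t - 1)³: c_0 = m_0/2 = 0, d_0 = (m_1 - m_0)/(6h_0) = -1/12, b_0 = Δ_0 - h_0(2m_0 + m_1)/6 = 4/3.

-0.0833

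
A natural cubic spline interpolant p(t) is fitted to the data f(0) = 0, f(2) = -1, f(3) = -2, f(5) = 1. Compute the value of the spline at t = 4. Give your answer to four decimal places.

-1.1643

Let m_i = p''(x_i). Step sizes h_i = 2, 1, 2; slopes of the chords Δ_i = (y_(i+1) - y_i)/h_i = -1/2, -1, 3/2.
  2·m_0 + 6·m_1 + 1·m_2 = 6(Δ_1 - Δ_0) = -3
  1·m_1 + 6·m_2 + 2·m_3 = 6(Δ_2 - Δ_1) = 15
Natural end conditions: m_0 = m_3 = 0.
Solving: m_0 = 0, m_1 = -33/35, m_2 = 93/35, m_3 = 0.
On [3, 5], p(t) = -2 - 19/70·(t - 3) + 93/70·(t - 3)² - 31/140·(t - 3)³.
With (t - 3) = 1: p(4) = -163/140.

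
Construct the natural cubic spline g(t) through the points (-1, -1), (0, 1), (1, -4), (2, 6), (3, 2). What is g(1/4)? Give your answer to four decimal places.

Put σ_i = g'' at the i-th knot. Here h = (1, 1, 1, 1) and Δ = (2, -5, 10, -4), so the interior equations h_(i-1)·σ_(i-1) + 2(h_(i-1)+h_i)·σ_i + h_i·σ_(i+1) = 6(Δ_i − Δ_(i-1)) read
  1·σ_0 + 4·σ_1 + 1·σ_2 = 6(Δ_1 - Δ_0) = -42
  1·σ_1 + 4·σ_2 + 1·σ_3 = 6(Δ_2 - Δ_1) = 90
  1·σ_2 + 4·σ_3 + 1·σ_4 = 6(Δ_3 - Δ_2) = -84
Natural end conditions: σ_0 = σ_4 = 0.
Forward elimination and back-substitution give σ_0 = 0, σ_1 = -537/28, σ_2 = 243/7, σ_3 = -831/28, σ_4 = 0.
On [0, 1], g(t) = 1 - 123/28·t - 537/56·t² + 503/56·t³.
With t = 1/4: g(1/4) = -1997/3584.

-0.5572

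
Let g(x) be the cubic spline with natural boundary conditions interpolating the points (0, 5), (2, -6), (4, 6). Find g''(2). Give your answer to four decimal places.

8.6250

Put σ_i = g'' at the i-th knot. Here h = (2, 2) and Δ = (-11/2, 6), so the interior equations h_(i-1)·σ_(i-1) + 2(h_(i-1)+h_i)·σ_i + h_i·σ_(i+1) = 6(Δ_i − Δ_(i-1)) read
  2·σ_0 + 8·σ_1 + 2·σ_2 = 6(Δ_1 - Δ_0) = 69
Natural end conditions: σ_0 = σ_2 = 0.
Solving the tridiagonal system: σ_0 = 0, σ_1 = 69/8, σ_2 = 0.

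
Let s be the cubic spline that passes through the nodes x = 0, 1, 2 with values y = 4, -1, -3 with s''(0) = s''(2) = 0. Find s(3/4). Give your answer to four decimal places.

Write M_i for s''(x_i). With h_i = 1, 1 and divided differences Δ_i = -5, -2, the continuity of s' gives the tridiagonal system
  1·M_0 + 4·M_1 + 1·M_2 = 6(Δ_1 - Δ_0) = 18
Natural end conditions: M_0 = M_2 = 0.
Forward elimination and back-substitution give M_0 = 0, M_1 = 9/2, M_2 = 0.
On [0, 1], s(x) = 4 - 23/4·x + 0·x² + 3/4·x³.
With x = 3/4: s(3/4) = 1/256.

0.0039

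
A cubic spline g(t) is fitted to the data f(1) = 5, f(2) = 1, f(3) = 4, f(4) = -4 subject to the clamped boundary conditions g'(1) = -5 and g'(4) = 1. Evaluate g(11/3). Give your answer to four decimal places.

Put m_i = g'' at the i-th knot. Here h = (1, 1, 1) and Δ = (-4, 3, -8), so the interior equations h_(i-1)·m_(i-1) + 2(h_(i-1)+h_i)·m_i + h_i·m_(i+1) = 6(Δ_i − Δ_(i-1)) read
  1·m_0 + 4·m_1 + 1·m_2 = 6(Δ_1 - Δ_0) = 42
  1·m_1 + 4·m_2 + 1·m_3 = 6(Δ_2 - Δ_1) = -66
Clamped end conditions give two more equations: 2h_0·m_0 + h_0·m_1 = 6(Δ_0 - g'(1)) = 6 and h_2·m_2 + 2h_2·m_3 = 6(g'(4) - Δ_2) = 54.
Solving: m_0 = -36/5, m_1 = 102/5, m_2 = -162/5, m_3 = 216/5.
On [3, 4], g(t) = 4 - 22/5·(t - 3) - 81/5·(t - 3)² + 63/5·(t - 3)³.
With (t - 3) = 2/3: g(11/3) = -12/5.

-2.4000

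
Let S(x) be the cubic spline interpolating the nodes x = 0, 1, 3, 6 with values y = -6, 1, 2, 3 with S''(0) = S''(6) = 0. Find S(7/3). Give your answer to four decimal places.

Write M_i for S''(x_i). With h_i = 1, 2, 3 and divided differences Δ_i = 7, 1/2, 1/3, the continuity of S' gives the tridiagonal system
  1·M_0 + 6·M_1 + 2·M_2 = 6(Δ_1 - Δ_0) = -39
  2·M_1 + 10·M_2 + 3·M_3 = 6(Δ_2 - Δ_1) = -1
Natural end conditions: M_0 = M_3 = 0.
Solving the tridiagonal system: M_0 = 0, M_1 = -97/14, M_2 = 9/7, M_3 = 0.
On [1, 3], S(x) = 1 + 197/42·(x - 1) - 97/28·(x - 1)² + 115/168·(x - 1)³.
With (x - 1) = 4/3: S(7/3) = 1541/567.

2.7178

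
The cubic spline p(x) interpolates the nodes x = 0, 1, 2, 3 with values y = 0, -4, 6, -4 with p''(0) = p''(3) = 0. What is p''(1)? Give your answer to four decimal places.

30.4000

Put M_i = p'' at the i-th knot. Here h = (1, 1, 1) and Δ = (-4, 10, -10), so the interior equations h_(i-1)·M_(i-1) + 2(h_(i-1)+h_i)·M_i + h_i·M_(i+1) = 6(Δ_i − Δ_(i-1)) read
  1·M_0 + 4·M_1 + 1·M_2 = 6(Δ_1 - Δ_0) = 84
  1·M_1 + 4·M_2 + 1·M_3 = 6(Δ_2 - Δ_1) = -120
Natural end conditions: M_0 = M_3 = 0.
Hence M_0 = 0, M_1 = 152/5, M_2 = -188/5, M_3 = 0.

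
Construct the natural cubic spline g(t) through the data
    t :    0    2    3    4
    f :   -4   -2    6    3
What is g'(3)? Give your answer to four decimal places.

3.3478

Let σ_i = g''(x_i). Step sizes h_i = 2, 1, 1; slopes of the chords Δ_i = (y_(i+1) - y_i)/h_i = 1, 8, -3.
  2·σ_0 + 6·σ_1 + 1·σ_2 = 6(Δ_1 - Δ_0) = 42
  1·σ_1 + 4·σ_2 + 1·σ_3 = 6(Δ_2 - Δ_1) = -66
Natural end conditions: σ_0 = σ_3 = 0.
Hence σ_0 = 0, σ_1 = 234/23, σ_2 = -438/23, σ_3 = 0.
On [3, 4], g'(t) = b_2 + 2c_2·(t - 3) + 3d_2·(t - 3)² with b_2 = Δ_2 - h_2(2σ_2 + σ_3)/6 = 77/23, c_2 = σ_2/2 = -219/23, d_2 = (σ_3 - σ_2)/(6h_2) = 73/23. So g'(3) = 77/23.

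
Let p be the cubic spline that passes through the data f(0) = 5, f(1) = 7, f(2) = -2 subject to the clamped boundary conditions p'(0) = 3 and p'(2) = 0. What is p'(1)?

Put m_i = p'' at the i-th knot. Here h = (1, 1) and Δ = (2, -9), so the interior equations h_(i-1)·m_(i-1) + 2(h_(i-1)+h_i)·m_i + h_i·m_(i+1) = 6(Δ_i − Δ_(i-1)) read
  1·m_0 + 4·m_1 + 1·m_2 = 6(Δ_1 - Δ_0) = -66
Clamped end conditions give two more equations: 2h_0·m_0 + h_0·m_1 = 6(Δ_0 - p'(0)) = -6 and h_1·m_1 + 2h_1·m_2 = 6(p'(2) - Δ_1) = 54.
Forward elimination and back-substitution give m_0 = 12, m_1 = -30, m_2 = 42.
On [1, 2], p'(x) = b_1 + 2c_1·(x - 1) + 3d_1·(x - 1)² with b_1 = Δ_1 - h_1(2m_1 + m_2)/6 = -6, c_1 = m_1/2 = -15, d_1 = (m_2 - m_1)/(6h_1) = 12. So p'(1) = -6.

-6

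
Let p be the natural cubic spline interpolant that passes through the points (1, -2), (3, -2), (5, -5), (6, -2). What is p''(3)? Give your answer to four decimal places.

With σ_i denoting the second derivative at x_i, h_i = 2, 2, 1, and Δ_i = (y_(i+1) − y_i)/h_i = 0, -3/2, 3:
  2·σ_0 + 8·σ_1 + 2·σ_2 = 6(Δ_1 - Δ_0) = -9
  2·σ_1 + 6·σ_2 + 1·σ_3 = 6(Δ_2 - Δ_1) = 27
Natural end conditions: σ_0 = σ_3 = 0.
Forward elimination and back-substitution give σ_0 = 0, σ_1 = -27/11, σ_2 = 117/22, σ_3 = 0.

-2.4545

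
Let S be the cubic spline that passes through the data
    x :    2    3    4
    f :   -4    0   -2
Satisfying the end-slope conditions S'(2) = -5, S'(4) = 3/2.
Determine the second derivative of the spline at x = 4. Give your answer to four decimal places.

With m_i denoting the second derivative at x_i, h_i = 1, 1, and Δ_i = (y_(i+1) − y_i)/h_i = 4, -2:
  1·m_0 + 4·m_1 + 1·m_2 = 6(Δ_1 - Δ_0) = -36
Clamped end conditions give two more equations: 2h_0·m_0 + h_0·m_1 = 6(Δ_0 - S'(2)) = 54 and h_1·m_1 + 2h_1·m_2 = 6(S'(4) - Δ_1) = 21.
Solving: m_0 = 157/4, m_1 = -49/2, m_2 = 91/4.

22.7500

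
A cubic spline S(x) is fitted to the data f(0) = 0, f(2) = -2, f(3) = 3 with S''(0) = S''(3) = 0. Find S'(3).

6

Let σ_i = S''(x_i). Step sizes h_i = 2, 1; slopes of the chords Δ_i = (y_(i+1) - y_i)/h_i = -1, 5.
  2·σ_0 + 6·σ_1 + 1·σ_2 = 6(Δ_1 - Δ_0) = 36
Natural end conditions: σ_0 = σ_2 = 0.
Hence σ_0 = 0, σ_1 = 6, σ_2 = 0.
On [2, 3], S'(x) = b_1 + 2c_1·(x - 2) + 3d_1·(x - 2)² with b_1 = Δ_1 - h_1(2σ_1 + σ_2)/6 = 3, c_1 = σ_1/2 = 3, d_1 = (σ_2 - σ_1)/(6h_1) = -1. So S'(3) = 6.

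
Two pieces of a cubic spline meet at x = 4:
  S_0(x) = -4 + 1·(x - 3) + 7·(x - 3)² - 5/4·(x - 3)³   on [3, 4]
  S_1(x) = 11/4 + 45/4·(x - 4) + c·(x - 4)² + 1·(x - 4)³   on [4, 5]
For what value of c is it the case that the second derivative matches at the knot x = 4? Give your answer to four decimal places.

S_0''(x) = 14 - 15/2·(x - 3), so S_0''(4) = 13/2. On the right, S_1''(4) = 2c, so c = 13/4.

3.2500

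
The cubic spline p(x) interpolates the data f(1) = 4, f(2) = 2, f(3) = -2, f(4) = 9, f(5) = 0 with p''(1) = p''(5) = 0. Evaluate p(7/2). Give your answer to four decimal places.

3.7277

Let σ_i = p''(x_i). Step sizes h_i = 1, 1, 1, 1; slopes of the chords Δ_i = (y_(i+1) - y_i)/h_i = -2, -4, 11, -9.
  1·σ_0 + 4·σ_1 + 1·σ_2 = 6(Δ_1 - Δ_0) = -12
  1·σ_1 + 4·σ_2 + 1·σ_3 = 6(Δ_2 - Δ_1) = 90
  1·σ_2 + 4·σ_3 + 1·σ_4 = 6(Δ_3 - Δ_2) = -120
Natural end conditions: σ_0 = σ_4 = 0.
Hence σ_0 = 0, σ_1 = -165/14, σ_2 = 246/7, σ_3 = -543/14, σ_4 = 0.
On [3, 4], p(x) = -2 + 23/4·(x - 3) + 123/7·(x - 3)² - 345/28·(x - 3)³.
With (x - 3) = 1/2: p(7/2) = 835/224.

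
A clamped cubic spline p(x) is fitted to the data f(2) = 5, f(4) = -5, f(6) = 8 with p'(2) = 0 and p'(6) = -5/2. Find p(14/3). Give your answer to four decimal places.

-0.7407

Write m_i for p''(x_i). With h_i = 2, 2 and divided differences Δ_i = -5, 13/2, the continuity of p' gives the tridiagonal system
  2·m_0 + 8·m_1 + 2·m_2 = 6(Δ_1 - Δ_0) = 69
Clamped end conditions give two more equations: 2h_0·m_0 + h_0·m_1 = 6(Δ_0 - p'(2)) = -30 and h_1·m_1 + 2h_1·m_2 = 6(p'(6) - Δ_1) = -54.
Solving the tridiagonal system: m_0 = -67/4, m_1 = 37/2, m_2 = -91/4.
On [4, 6], p(x) = -5 + 7/4·(x - 4) + 37/4·(x - 4)² - 55/16·(x - 4)³.
With (x - 4) = 2/3: p(14/3) = -20/27.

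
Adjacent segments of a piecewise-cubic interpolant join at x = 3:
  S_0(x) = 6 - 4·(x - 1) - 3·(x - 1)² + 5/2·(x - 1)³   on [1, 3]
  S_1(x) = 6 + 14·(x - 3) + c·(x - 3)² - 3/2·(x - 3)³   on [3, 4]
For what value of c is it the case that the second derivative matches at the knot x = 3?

12

S_0''(x) = -6 + 15·(x - 1), so S_0''(3) = 24. On the right, S_1''(3) = 2c, so c = 12.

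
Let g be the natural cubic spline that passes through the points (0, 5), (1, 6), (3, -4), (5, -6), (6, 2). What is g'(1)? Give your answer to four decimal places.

-1.3000

Let M_i = g''(x_i). Step sizes h_i = 1, 2, 2, 1; slopes of the chords Δ_i = (y_(i+1) - y_i)/h_i = 1, -5, -1, 8.
  1·M_0 + 6·M_1 + 2·M_2 = 6(Δ_1 - Δ_0) = -36
  2·M_1 + 8·M_2 + 2·M_3 = 6(Δ_2 - Δ_1) = 24
  2·M_2 + 6·M_3 + 1·M_4 = 6(Δ_3 - Δ_2) = 54
Natural end conditions: M_0 = M_4 = 0.
Forward elimination and back-substitution give M_0 = 0, M_1 = -69/10, M_2 = 27/10, M_3 = 81/10, M_4 = 0.
On [1, 3], g'(x) = b_1 + 2c_1·(x - 1) + 3d_1·(x - 1)² with b_1 = Δ_1 - h_1(2M_1 + M_2)/6 = -13/10, c_1 = M_1/2 = -69/20, d_1 = (M_2 - M_1)/(6h_1) = 4/5. So g'(1) = -13/10.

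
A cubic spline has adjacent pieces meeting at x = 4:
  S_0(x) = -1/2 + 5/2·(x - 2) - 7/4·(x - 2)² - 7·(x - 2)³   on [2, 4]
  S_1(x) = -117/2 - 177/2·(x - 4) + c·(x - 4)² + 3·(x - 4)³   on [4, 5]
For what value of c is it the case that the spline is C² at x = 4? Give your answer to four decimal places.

-43.7500

S_0''(x) = -7/2 - 42·(x - 2), so S_0''(4) = -175/2. On the right, S_1''(4) = 2c, so c = -175/4.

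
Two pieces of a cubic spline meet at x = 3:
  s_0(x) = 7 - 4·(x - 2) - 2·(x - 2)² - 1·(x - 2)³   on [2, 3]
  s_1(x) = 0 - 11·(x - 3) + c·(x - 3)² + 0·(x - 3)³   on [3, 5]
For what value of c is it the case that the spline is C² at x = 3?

s_0''(x) = -4 - 6·(x - 2), so s_0''(3) = -10. On the right, s_1''(3) = 2c, so c = -5.

-5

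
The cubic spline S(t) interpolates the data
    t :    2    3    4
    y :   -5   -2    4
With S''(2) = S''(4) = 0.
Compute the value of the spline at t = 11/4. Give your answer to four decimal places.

-2.9961

Put m_i = S'' at the i-th knot. Here h = (1, 1) and Δ = (3, 6), so the interior equations h_(i-1)·m_(i-1) + 2(h_(i-1)+h_i)·m_i + h_i·m_(i+1) = 6(Δ_i − Δ_(i-1)) read
  1·m_0 + 4·m_1 + 1·m_2 = 6(Δ_1 - Δ_0) = 18
Natural end conditions: m_0 = m_2 = 0.
Forward elimination and back-substitution give m_0 = 0, m_1 = 9/2, m_2 = 0.
On [2, 3], S(t) = -5 + 9/4·(t - 2) + 0·(t - 2)² + 3/4·(t - 2)³.
With (t - 2) = 3/4: S(11/4) = -767/256.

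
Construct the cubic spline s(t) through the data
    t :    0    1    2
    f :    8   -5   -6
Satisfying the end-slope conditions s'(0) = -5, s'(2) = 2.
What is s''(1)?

29

Write m_i for s''(x_i). With h_i = 1, 1 and divided differences Δ_i = -13, -1, the continuity of s' gives the tridiagonal system
  1·m_0 + 4·m_1 + 1·m_2 = 6(Δ_1 - Δ_0) = 72
Clamped end conditions give two more equations: 2h_0·m_0 + h_0·m_1 = 6(Δ_0 - s'(0)) = -48 and h_1·m_1 + 2h_1·m_2 = 6(s'(2) - Δ_1) = 18.
Forward elimination and back-substitution give m_0 = -77/2, m_1 = 29, m_2 = -11/2.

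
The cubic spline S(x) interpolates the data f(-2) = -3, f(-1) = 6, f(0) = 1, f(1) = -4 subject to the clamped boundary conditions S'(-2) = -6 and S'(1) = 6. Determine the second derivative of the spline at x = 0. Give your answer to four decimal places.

Let σ_i = S''(x_i). Step sizes h_i = 1, 1, 1; slopes of the chords Δ_i = (y_(i+1) - y_i)/h_i = 9, -5, -5.
  1·σ_0 + 4·σ_1 + 1·σ_2 = 6(Δ_1 - Δ_0) = -84
  1·σ_1 + 4·σ_2 + 1·σ_3 = 6(Δ_2 - Δ_1) = 0
Clamped end conditions give two more equations: 2h_0·σ_0 + h_0·σ_1 = 6(Δ_0 - S'(-2)) = 90 and h_2·σ_2 + 2h_2·σ_3 = 6(S'(1) - Δ_2) = 66.
Forward elimination and back-substitution give σ_0 = 318/5, σ_1 = -186/5, σ_2 = 6/5, σ_3 = 162/5.

1.2000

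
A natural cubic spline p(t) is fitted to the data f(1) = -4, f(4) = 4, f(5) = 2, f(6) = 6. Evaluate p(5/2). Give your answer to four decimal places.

With m_i denoting the second derivative at x_i, h_i = 3, 1, 1, and Δ_i = (y_(i+1) − y_i)/h_i = 8/3, -2, 4:
  3·m_0 + 8·m_1 + 1·m_2 = 6(Δ_1 - Δ_0) = -28
  1·m_1 + 4·m_2 + 1·m_3 = 6(Δ_2 - Δ_1) = 36
Natural end conditions: m_0 = m_3 = 0.
Forward elimination and back-substitution give m_0 = 0, m_1 = -148/31, m_2 = 316/31, m_3 = 0.
On [1, 4], p(t) = -4 + 470/93·(t - 1) + 0·(t - 1)² - 74/279·(t - 1)³.
With (t - 1) = 3/2: p(5/2) = 333/124.

2.6855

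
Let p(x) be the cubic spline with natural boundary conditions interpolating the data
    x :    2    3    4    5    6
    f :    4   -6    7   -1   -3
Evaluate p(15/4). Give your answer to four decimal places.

With m_i denoting the second derivative at x_i, h_i = 1, 1, 1, 1, and Δ_i = (y_(i+1) − y_i)/h_i = -10, 13, -8, -2:
  1·m_0 + 4·m_1 + 1·m_2 = 6(Δ_1 - Δ_0) = 138
  1·m_1 + 4·m_2 + 1·m_3 = 6(Δ_2 - Δ_1) = -126
  1·m_2 + 4·m_3 + 1·m_4 = 6(Δ_3 - Δ_2) = 36
Natural end conditions: m_0 = m_4 = 0.
Forward elimination and back-substitution give m_0 = 0, m_1 = 1305/28, m_2 = -339/7, m_3 = 591/28, m_4 = 0.
On [3, 4], p(x) = -6 + 155/28·(x - 3) + 1305/56·(x - 3)² - 887/56·(x - 3)³.
With (x - 3) = 3/4: p(15/4) = 16407/3584.

4.5778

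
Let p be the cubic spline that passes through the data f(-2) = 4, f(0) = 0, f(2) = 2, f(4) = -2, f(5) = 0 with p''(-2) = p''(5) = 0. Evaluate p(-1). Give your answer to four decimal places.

With m_i denoting the second derivative at x_i, h_i = 2, 2, 2, 1, and Δ_i = (y_(i+1) − y_i)/h_i = -2, 1, -2, 2:
  2·m_0 + 8·m_1 + 2·m_2 = 6(Δ_1 - Δ_0) = 18
  2·m_1 + 8·m_2 + 2·m_3 = 6(Δ_2 - Δ_1) = -18
  2·m_2 + 6·m_3 + 1·m_4 = 6(Δ_3 - Δ_2) = 24
Natural end conditions: m_0 = m_4 = 0.
Solving: m_0 = 0, m_1 = 138/41, m_2 = -183/41, m_3 = 225/41, m_4 = 0.
On [-2, 0], p(t) = 4 - 128/41·(t + 2) + 0·(t + 2)² + 23/82·(t + 2)³.
With (t + 2) = 1: p(-1) = 95/82.

1.1585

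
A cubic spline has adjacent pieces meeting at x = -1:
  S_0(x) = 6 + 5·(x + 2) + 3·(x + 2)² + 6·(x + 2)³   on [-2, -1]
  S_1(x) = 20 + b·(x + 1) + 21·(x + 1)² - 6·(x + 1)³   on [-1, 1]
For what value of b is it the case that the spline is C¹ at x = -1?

S_0'(x) = 5 + 6·(x + 2) + 18·(x + 2)², so S_0'(-1) = 29. On the right, S_1'(-1) = b, so b = 29.

29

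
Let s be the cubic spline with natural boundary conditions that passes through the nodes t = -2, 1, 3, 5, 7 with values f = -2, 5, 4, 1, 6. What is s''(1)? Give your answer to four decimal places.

Write M_i for s''(x_i). With h_i = 3, 2, 2, 2 and divided differences Δ_i = 7/3, -1/2, -3/2, 5/2, the continuity of s' gives the tridiagonal system
  3·M_0 + 10·M_1 + 2·M_2 = 6(Δ_1 - Δ_0) = -17
  2·M_1 + 8·M_2 + 2·M_3 = 6(Δ_2 - Δ_1) = -6
  2·M_2 + 8·M_3 + 2·M_4 = 6(Δ_3 - Δ_2) = 24
Natural end conditions: M_0 = M_4 = 0.
Solving the tridiagonal system: M_0 = 0, M_1 = -207/142, M_2 = -86/71, M_3 = 469/142, M_4 = 0.

-1.4577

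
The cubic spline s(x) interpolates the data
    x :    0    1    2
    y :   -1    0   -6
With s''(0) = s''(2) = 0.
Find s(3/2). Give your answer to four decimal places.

-2.3438

Let σ_i = s''(x_i). Step sizes h_i = 1, 1; slopes of the chords Δ_i = (y_(i+1) - y_i)/h_i = 1, -6.
  1·σ_0 + 4·σ_1 + 1·σ_2 = 6(Δ_1 - Δ_0) = -42
Natural end conditions: σ_0 = σ_2 = 0.
Solving the tridiagonal system: σ_0 = 0, σ_1 = -21/2, σ_2 = 0.
On [1, 2], s(x) = 0 - 5/2·(x - 1) - 21/4·(x - 1)² + 7/4·(x - 1)³.
With (x - 1) = 1/2: s(3/2) = -75/32.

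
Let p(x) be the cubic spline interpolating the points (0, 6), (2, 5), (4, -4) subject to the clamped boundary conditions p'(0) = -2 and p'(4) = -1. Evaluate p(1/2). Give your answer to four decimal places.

Let M_i = p''(x_i). Step sizes h_i = 2, 2; slopes of the chords Δ_i = (y_(i+1) - y_i)/h_i = -1/2, -9/2.
  2·M_0 + 8·M_1 + 2·M_2 = 6(Δ_1 - Δ_0) = -24
Clamped end conditions give two more equations: 2h_0·M_0 + h_0·M_1 = 6(Δ_0 - p'(0)) = 9 and h_1·M_1 + 2h_1·M_2 = 6(p'(4) - Δ_1) = 21.
Hence M_0 = 11/2, M_1 = -13/2, M_2 = 17/2.
On [0, 2], p(x) = 6 - 2·x + 11/4·x² - 1·x³.
With x = 1/2: p(1/2) = 89/16.

5.5625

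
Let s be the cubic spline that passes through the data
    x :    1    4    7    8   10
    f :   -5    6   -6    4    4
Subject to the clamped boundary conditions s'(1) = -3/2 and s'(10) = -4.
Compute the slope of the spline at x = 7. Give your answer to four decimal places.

With σ_i denoting the second derivative at x_i, h_i = 3, 3, 1, 2, and Δ_i = (y_(i+1) − y_i)/h_i = 11/3, -4, 10, 0:
  3·σ_0 + 12·σ_1 + 3·σ_2 = 6(Δ_1 - Δ_0) = -46
  3·σ_1 + 8·σ_2 + 1·σ_3 = 6(Δ_2 - Δ_1) = 84
  1·σ_2 + 6·σ_3 + 2·σ_4 = 6(Δ_3 - Δ_2) = -60
Clamped end conditions give two more equations: 2h_0·σ_0 + h_0·σ_1 = 6(Δ_0 - s'(1)) = 31 and h_3·σ_3 + 2h_3·σ_4 = 6(s'(10) - Δ_3) = -24.
Solving the tridiagonal system: σ_0 = 841/81, σ_1 = -845/81, σ_2 = 1297/81, σ_3 = -1037/81, σ_4 = 65/162.
On [7, 8], s'(x) = b_2 + 2c_2·(x - 7) + 3d_2·(x - 7)² with b_2 = Δ_2 - h_2(2σ_2 + σ_3)/6 = 367/54, c_2 = σ_2/2 = 1297/162, d_2 = (σ_3 - σ_2)/(6h_2) = -389/81. So s'(7) = 367/54.

6.7963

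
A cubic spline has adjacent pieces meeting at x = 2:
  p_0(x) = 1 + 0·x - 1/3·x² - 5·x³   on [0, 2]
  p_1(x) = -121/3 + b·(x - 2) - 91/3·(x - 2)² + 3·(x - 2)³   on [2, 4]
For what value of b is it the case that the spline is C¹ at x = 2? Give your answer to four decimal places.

-61.3333

p_0'(x) = 0 - 2/3·x - 15·x², so p_0'(2) = -184/3. On the right, p_1'(2) = b, so b = -184/3.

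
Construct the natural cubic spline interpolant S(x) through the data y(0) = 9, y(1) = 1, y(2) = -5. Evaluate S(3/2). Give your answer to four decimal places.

-2.1875

With M_i denoting the second derivative at x_i, h_i = 1, 1, and Δ_i = (y_(i+1) − y_i)/h_i = -8, -6:
  1·M_0 + 4·M_1 + 1·M_2 = 6(Δ_1 - Δ_0) = 12
Natural end conditions: M_0 = M_2 = 0.
Hence M_0 = 0, M_1 = 3, M_2 = 0.
On [1, 2], S(x) = 1 - 7·(x - 1) + 3/2·(x - 1)² - 1/2·(x - 1)³.
With (x - 1) = 1/2: S(3/2) = -35/16.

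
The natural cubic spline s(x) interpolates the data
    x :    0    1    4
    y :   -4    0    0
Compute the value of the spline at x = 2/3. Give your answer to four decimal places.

-1.1481

Write m_i for s''(x_i). With h_i = 1, 3 and divided differences Δ_i = 4, 0, the continuity of s' gives the tridiagonal system
  1·m_0 + 8·m_1 + 3·m_2 = 6(Δ_1 - Δ_0) = -24
Natural end conditions: m_0 = m_2 = 0.
Hence m_0 = 0, m_1 = -3, m_2 = 0.
On [0, 1], s(x) = -4 + 9/2·x + 0·x² - 1/2·x³.
With x = 2/3: s(2/3) = -31/27.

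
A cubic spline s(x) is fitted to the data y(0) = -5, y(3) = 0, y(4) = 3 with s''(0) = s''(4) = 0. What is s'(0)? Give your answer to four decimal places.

Write m_i for s''(x_i). With h_i = 3, 1 and divided differences Δ_i = 5/3, 3, the continuity of s' gives the tridiagonal system
  3·m_0 + 8·m_1 + 1·m_2 = 6(Δ_1 - Δ_0) = 8
Natural end conditions: m_0 = m_2 = 0.
Solving the tridiagonal system: m_0 = 0, m_1 = 1, m_2 = 0.
On [0, 3], s'(x) = b_0 + 2c_0·x + 3d_0·x² with b_0 = Δ_0 - h_0(2m_0 + m_1)/6 = 7/6, c_0 = m_0/2 = 0, d_0 = (m_1 - m_0)/(6h_0) = 1/18. So s'(0) = 7/6.

1.1667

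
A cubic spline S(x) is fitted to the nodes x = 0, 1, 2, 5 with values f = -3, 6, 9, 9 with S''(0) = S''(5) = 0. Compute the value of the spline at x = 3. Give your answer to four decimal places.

Put σ_i = S'' at the i-th knot. Here h = (1, 1, 3) and Δ = (9, 3, 0), so the interior equations h_(i-1)·σ_(i-1) + 2(h_(i-1)+h_i)·σ_i + h_i·σ_(i+1) = 6(Δ_i − Δ_(i-1)) read
  1·σ_0 + 4·σ_1 + 1·σ_2 = 6(Δ_1 - Δ_0) = -36
  1·σ_1 + 8·σ_2 + 3·σ_3 = 6(Δ_2 - Δ_1) = -18
Natural end conditions: σ_0 = σ_3 = 0.
Hence σ_0 = 0, σ_1 = -270/31, σ_2 = -36/31, σ_3 = 0.
On [2, 5], S(x) = 9 + 36/31·(x - 2) - 18/31·(x - 2)² + 2/31·(x - 2)³.
With (x - 2) = 1: S(3) = 299/31.

9.6452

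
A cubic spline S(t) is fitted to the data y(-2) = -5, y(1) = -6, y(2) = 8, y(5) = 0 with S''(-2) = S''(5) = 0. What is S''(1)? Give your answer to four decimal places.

12.5079

Let M_i = S''(x_i). Step sizes h_i = 3, 1, 3; slopes of the chords Δ_i = (y_(i+1) - y_i)/h_i = -1/3, 14, -8/3.
  3·M_0 + 8·M_1 + 1·M_2 = 6(Δ_1 - Δ_0) = 86
  1·M_1 + 8·M_2 + 3·M_3 = 6(Δ_2 - Δ_1) = -100
Natural end conditions: M_0 = M_3 = 0.
Hence M_0 = 0, M_1 = 788/63, M_2 = -886/63, M_3 = 0.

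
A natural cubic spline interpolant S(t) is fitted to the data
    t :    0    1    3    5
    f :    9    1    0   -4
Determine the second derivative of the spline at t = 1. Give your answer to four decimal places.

8.5909

Put σ_i = S'' at the i-th knot. Here h = (1, 2, 2) and Δ = (-8, -1/2, -2), so the interior equations h_(i-1)·σ_(i-1) + 2(h_(i-1)+h_i)·σ_i + h_i·σ_(i+1) = 6(Δ_i − Δ_(i-1)) read
  1·σ_0 + 6·σ_1 + 2·σ_2 = 6(Δ_1 - Δ_0) = 45
  2·σ_1 + 8·σ_2 + 2·σ_3 = 6(Δ_2 - Δ_1) = -9
Natural end conditions: σ_0 = σ_3 = 0.
Solving the tridiagonal system: σ_0 = 0, σ_1 = 189/22, σ_2 = -36/11, σ_3 = 0.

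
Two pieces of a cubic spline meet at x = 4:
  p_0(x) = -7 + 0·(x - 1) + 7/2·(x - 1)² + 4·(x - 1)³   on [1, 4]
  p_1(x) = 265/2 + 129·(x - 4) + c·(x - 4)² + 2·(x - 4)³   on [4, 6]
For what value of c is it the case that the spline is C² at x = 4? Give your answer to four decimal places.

39.5000

p_0''(x) = 7 + 24·(x - 1), so p_0''(4) = 79. On the right, p_1''(4) = 2c, so c = 79/2.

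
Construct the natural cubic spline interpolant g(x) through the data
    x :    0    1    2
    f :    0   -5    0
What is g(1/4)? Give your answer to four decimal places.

With M_i denoting the second derivative at x_i, h_i = 1, 1, and Δ_i = (y_(i+1) − y_i)/h_i = -5, 5:
  1·M_0 + 4·M_1 + 1·M_2 = 6(Δ_1 - Δ_0) = 60
Natural end conditions: M_0 = M_2 = 0.
Forward elimination and back-substitution give M_0 = 0, M_1 = 15, M_2 = 0.
On [0, 1], g(x) = 0 - 15/2·x + 0·x² + 5/2·x³.
With x = 1/4: g(1/4) = -235/128.

-1.8359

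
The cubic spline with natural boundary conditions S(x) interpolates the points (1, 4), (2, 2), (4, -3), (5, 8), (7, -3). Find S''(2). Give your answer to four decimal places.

Let M_i = S''(x_i). Step sizes h_i = 1, 2, 1, 2; slopes of the chords Δ_i = (y_(i+1) - y_i)/h_i = -2, -5/2, 11, -11/2.
  1·M_0 + 6·M_1 + 2·M_2 = 6(Δ_1 - Δ_0) = -3
  2·M_1 + 6·M_2 + 1·M_3 = 6(Δ_2 - Δ_1) = 81
  1·M_2 + 6·M_3 + 2·M_4 = 6(Δ_3 - Δ_2) = -99
Natural end conditions: M_0 = M_4 = 0.
Forward elimination and back-substitution give M_0 = 0, M_1 = -425/62, M_2 = 591/31, M_3 = -610/31, M_4 = 0.

-6.8548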